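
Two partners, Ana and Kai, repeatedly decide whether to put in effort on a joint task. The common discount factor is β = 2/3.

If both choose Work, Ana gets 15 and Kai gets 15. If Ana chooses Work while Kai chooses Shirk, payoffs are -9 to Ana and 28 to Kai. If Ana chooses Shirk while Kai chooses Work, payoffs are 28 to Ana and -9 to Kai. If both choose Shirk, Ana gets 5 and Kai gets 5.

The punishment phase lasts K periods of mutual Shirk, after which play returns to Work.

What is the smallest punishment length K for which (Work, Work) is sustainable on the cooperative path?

3

Need Σ_{k=1}^{K} β^k ≥ (28−15)/(15−5) = 1.3000 at β = 2/3.
At K = 2 the sum is 1.1111 < 1.3000; at K = 3 it is 1.4074 ≥ 1.3000.
So the minimum punishment length is K = 3.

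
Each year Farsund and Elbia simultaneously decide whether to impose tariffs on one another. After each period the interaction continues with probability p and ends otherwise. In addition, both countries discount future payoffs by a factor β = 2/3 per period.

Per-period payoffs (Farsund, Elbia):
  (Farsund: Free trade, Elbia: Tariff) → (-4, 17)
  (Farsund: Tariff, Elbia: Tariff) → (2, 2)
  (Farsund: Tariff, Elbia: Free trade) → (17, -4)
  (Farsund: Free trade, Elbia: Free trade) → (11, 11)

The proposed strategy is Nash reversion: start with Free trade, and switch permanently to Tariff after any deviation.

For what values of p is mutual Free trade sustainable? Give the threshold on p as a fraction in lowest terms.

Expected continuation weight on next period's payoff is β·p = 2/3·p, which plays the role of the discount factor.
Cooperation requires 2/3·p ≥ (17−11)/(17−2) = 2/5, hence p ≥ 3/5.

3/5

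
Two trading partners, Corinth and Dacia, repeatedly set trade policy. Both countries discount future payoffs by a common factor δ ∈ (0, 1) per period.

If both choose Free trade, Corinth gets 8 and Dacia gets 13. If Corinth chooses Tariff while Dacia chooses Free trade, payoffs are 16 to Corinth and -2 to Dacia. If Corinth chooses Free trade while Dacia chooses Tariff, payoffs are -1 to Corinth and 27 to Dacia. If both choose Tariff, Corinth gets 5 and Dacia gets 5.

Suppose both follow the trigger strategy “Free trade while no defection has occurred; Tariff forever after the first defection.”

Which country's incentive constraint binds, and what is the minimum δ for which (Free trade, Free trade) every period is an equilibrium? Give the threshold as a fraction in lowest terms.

Corinth's threshold: (16−8)/(16−5) = 8/11.
Dacia's threshold: (27−13)/(27−5) = 7/11.
8/11 > 7/11, so Corinth binds and δ* = 8/11.

Corinth; δ ≥ 8/11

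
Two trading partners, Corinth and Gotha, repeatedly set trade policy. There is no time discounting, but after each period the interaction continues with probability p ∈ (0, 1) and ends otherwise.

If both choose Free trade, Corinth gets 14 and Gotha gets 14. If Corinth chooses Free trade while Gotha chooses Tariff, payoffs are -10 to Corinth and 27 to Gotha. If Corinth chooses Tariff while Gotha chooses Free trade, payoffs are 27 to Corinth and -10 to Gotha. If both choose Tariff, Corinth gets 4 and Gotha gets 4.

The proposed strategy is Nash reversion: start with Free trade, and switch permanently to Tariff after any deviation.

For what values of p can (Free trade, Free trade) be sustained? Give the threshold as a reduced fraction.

Expected cooperation value is 14 + p·14 + p²·14 + … = 14/(1−p); deviation gives 27 + p·4/(1−p).
14 ≥ 27(1−p) + 4p ⇒ 23p ≥ 13 ⇒ p ≥ 13/23.

13/23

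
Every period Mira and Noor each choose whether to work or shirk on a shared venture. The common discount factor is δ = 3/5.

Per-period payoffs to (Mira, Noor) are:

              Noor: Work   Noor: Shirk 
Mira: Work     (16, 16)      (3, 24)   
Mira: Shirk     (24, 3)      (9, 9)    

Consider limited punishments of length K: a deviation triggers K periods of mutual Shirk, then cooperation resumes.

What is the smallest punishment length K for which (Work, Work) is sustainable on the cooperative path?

No profitable deviation requires (16−9)(δ+…+δ^K) ≥ 24−16, i.e. δ+…+δ^K ≥ 8/7 ≈ 1.1429.
With δ = 3/5, the partial sums are K=1: 0.6000, K=2: 0.9600, K=3: 1.1760.
K = 3 is the first length at which the sum reaches 1.1429.

3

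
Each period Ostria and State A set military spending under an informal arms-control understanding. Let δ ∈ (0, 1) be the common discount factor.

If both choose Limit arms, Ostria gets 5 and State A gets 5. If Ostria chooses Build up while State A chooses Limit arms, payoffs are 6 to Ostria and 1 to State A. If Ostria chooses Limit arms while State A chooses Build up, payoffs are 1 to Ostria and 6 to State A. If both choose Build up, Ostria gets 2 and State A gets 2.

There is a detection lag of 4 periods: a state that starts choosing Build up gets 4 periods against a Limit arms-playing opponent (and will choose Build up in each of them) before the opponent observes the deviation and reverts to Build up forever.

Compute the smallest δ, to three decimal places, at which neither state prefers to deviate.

0.707

A deviator earns 6 for 4 periods, then 2 forever; cooperating earns 5 forever. Multiplying the IC by (1−δ):
5 ≥ 6(1−δ^4) + 2δ^4, so 4·δ^4 ≥ 1 and δ^4 ≥ 1/4.
δ ≥ (1/4)^(1/4) ≈ 0.707.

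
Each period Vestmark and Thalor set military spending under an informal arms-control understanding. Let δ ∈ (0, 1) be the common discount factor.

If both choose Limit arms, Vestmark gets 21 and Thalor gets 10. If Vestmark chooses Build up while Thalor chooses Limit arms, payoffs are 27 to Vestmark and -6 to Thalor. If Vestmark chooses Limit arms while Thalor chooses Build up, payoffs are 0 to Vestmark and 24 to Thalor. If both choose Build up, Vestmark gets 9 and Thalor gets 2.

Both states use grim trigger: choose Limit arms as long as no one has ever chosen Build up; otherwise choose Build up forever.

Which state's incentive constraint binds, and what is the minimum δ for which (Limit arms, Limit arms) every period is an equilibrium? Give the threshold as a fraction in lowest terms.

Vestmark's threshold: (27−21)/(27−9) = 1/3.
Thalor's threshold: (24−10)/(24−2) = 7/11.
1/3 < 7/11, so Thalor binds and δ* = 7/11.

Thalor; δ ≥ 7/11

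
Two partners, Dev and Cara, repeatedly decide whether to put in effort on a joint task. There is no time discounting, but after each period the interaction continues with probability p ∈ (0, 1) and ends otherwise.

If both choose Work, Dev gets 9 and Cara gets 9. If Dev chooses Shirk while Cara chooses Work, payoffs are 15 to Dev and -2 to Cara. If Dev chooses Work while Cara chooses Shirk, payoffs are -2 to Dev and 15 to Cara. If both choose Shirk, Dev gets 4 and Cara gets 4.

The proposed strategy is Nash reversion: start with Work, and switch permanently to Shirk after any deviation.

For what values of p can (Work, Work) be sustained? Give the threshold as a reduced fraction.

6/11

With no time discounting, the continuation probability p plays the role of the discount factor.
Grim-trigger IC: 9/(1−p) ≥ 15 + 4p/(1−p) ⇒ p ≥ (15−9)/(15−4) = 6/11.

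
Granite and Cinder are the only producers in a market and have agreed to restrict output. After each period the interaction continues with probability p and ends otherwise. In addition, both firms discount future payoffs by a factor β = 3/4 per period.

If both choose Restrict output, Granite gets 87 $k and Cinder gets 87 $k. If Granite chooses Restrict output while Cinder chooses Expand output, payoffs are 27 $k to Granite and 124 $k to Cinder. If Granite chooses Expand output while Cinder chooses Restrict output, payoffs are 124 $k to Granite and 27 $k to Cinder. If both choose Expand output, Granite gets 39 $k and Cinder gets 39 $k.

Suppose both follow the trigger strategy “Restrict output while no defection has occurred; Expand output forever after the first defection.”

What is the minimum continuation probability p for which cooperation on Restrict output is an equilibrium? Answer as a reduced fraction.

With continuation probability p and discount β, the effective per-period discount factor is βp.
Grim-trigger IC: βp ≥ (124−87)/(124−39) = 37/85.
So p ≥ (37/85)/(3/4) = 148/255.

148/255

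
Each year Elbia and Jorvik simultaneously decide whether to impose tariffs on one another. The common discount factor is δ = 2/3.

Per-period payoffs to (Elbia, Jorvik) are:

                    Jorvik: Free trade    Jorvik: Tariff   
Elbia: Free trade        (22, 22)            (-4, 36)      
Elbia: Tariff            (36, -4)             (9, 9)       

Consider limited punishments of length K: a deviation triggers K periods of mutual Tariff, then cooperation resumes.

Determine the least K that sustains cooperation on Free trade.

No profitable deviation requires (22−9)(δ+…+δ^K) ≥ 36−22, i.e. δ+…+δ^K ≥ 14/13 ≈ 1.0769.
With δ = 2/3, the partial sums are K=1: 0.6667, K=2: 1.1111.
K = 2 is the first length at which the sum reaches 1.0769.

2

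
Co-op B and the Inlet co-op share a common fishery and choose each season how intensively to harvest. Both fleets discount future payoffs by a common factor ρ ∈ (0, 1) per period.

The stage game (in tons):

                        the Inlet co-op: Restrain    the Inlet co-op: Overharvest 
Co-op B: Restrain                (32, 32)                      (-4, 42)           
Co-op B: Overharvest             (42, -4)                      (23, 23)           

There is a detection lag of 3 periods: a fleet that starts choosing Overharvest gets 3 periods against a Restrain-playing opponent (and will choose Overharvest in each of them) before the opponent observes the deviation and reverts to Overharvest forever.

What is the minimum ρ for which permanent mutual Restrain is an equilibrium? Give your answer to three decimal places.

A deviator earns 42 for 3 periods, then 23 forever; cooperating earns 32 forever. Multiplying the IC by (1−ρ):
32 ≥ 42(1−ρ^3) + 23ρ^3, so 19·ρ^3 ≥ 10 and ρ^3 ≥ 10/19.
ρ ≥ (10/19)^(1/3) ≈ 0.807.

0.807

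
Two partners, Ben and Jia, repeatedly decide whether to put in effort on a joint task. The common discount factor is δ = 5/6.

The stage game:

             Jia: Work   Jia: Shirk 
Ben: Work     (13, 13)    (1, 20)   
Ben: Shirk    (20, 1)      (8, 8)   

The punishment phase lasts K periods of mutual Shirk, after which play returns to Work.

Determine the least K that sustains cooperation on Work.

2

IC: δ(1−δ^K)/(1−δ) ≥ (20−13)/(13−8) = 7/5.
With δ = 5/6: need 1 − δ^K ≥ 7/5·(1−5/6)/(5/6), i.e. δ^K ≤ 0.7200.
Since (5/6)^1 = 0.8333 and (5/6)^2 = 0.6944, the smallest such K is 2.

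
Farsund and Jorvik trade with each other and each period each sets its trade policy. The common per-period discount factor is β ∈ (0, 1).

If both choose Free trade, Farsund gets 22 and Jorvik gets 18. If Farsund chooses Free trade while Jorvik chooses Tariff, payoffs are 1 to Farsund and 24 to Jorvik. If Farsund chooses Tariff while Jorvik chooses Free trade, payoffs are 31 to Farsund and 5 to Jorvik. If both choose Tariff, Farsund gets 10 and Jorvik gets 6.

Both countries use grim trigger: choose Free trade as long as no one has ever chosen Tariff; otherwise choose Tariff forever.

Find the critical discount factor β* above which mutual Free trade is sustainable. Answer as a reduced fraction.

For Farsund: deviation gain 31−22 = 9, per-period punishment loss 22−10 = 12. IC gives β ≥ 9/21 = 3/7.
For Jorvik: gain 6, loss 12 per period, so β ≥ 6/18 = 1/3.
The tighter constraint is Farsund's, so cooperation needs β ≥ 3/7.

3/7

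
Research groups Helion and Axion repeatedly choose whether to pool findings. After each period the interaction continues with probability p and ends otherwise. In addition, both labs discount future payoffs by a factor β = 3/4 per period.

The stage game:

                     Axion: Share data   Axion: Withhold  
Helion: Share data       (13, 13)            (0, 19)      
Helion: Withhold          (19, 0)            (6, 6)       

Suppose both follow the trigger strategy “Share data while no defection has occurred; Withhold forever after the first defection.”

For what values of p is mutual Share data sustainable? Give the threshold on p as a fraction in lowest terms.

8/13

Expected continuation weight on next period's payoff is β·p = 3/4·p, which plays the role of the discount factor.
Cooperation requires 3/4·p ≥ (19−13)/(19−6) = 6/13, hence p ≥ 8/13.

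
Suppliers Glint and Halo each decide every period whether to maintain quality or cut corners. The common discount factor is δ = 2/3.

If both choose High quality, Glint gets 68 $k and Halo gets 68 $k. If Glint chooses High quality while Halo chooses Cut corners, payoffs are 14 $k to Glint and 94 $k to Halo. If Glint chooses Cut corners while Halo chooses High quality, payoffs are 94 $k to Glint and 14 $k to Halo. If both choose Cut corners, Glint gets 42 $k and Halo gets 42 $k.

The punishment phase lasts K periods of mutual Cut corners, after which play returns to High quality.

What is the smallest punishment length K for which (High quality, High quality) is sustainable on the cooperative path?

2

No profitable deviation requires (68−42)(δ+…+δ^K) ≥ 94−68, i.e. δ+…+δ^K ≥ 1 ≈ 1.0000.
With δ = 2/3, the partial sums are K=1: 0.6667, K=2: 1.1111.
K = 2 is the first length at which the sum reaches 1.0000.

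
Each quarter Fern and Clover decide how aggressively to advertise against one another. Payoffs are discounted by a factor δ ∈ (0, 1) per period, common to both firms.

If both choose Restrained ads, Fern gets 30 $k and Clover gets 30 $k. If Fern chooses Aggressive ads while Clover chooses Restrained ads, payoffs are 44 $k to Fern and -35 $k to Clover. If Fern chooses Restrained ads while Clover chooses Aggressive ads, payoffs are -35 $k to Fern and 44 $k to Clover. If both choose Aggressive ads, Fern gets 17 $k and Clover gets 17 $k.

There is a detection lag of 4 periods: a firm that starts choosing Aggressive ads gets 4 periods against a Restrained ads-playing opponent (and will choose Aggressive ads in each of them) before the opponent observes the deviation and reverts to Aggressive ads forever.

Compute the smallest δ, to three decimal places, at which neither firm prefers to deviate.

A deviator earns 44 for 4 periods, then 17 forever; cooperating earns 30 forever. Multiplying the IC by (1−δ):
30 ≥ 44(1−δ^4) + 17δ^4, so 27·δ^4 ≥ 14 and δ^4 ≥ 14/27.
δ ≥ (14/27)^(1/4) ≈ 0.849.

0.849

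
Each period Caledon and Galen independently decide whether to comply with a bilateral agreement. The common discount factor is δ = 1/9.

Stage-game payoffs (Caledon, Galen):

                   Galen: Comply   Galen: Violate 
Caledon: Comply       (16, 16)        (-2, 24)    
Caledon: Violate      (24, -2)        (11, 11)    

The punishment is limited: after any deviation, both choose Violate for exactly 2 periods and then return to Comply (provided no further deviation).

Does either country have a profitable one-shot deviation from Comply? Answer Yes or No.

Yes

Comparing payoff streams over the 3 periods until play realigns: cooperate → 16(1+δ+…+δ^2); deviate → 24 + 11(δ+…+δ^2).
Cooperation is sustained iff (16−11)(δ+…+δ^2) ≥ 24−16.
δ+…+δ^2 = 1/9·(1−(1/9)^2)/(1−1/9) = 0.1235, and (24−16)/(16−11) = 1.6000.
0.1235 < 1.6000, so cooperation is not sustainable.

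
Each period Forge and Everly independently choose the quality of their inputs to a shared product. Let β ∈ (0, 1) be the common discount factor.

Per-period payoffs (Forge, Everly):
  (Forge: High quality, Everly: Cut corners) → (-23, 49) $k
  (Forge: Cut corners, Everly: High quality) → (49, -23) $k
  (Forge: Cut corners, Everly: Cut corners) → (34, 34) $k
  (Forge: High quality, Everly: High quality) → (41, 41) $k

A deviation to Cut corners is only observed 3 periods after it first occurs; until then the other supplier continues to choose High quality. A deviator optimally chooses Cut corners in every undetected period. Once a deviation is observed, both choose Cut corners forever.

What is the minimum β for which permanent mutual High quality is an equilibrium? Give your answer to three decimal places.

Deviating for the 3 undetected periods gains 49−41 = 8 per period over cooperation, then loses 41−34 = 7 per period forever once punishment starts.
Gain: 8(1 + β + … + β^2); loss: 7·β^3/(1−β).
No profitable deviation ⇔ 8(1−β^3) ≤ 7·β^3, i.e. β^3 ≥ 8/(8+7) = 8/15.
Hence β ≥ (8/15)^(1/3) ≈ 0.811.

0.811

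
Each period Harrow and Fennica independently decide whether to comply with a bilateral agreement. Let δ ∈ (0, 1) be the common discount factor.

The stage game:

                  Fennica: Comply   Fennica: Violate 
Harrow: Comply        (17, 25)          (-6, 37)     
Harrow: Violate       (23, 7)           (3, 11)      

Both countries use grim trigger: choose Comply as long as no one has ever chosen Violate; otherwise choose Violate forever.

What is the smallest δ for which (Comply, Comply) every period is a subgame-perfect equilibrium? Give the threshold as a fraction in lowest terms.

For Harrow: deviation gain 23−17 = 6, per-period punishment loss 17−3 = 14. IC gives δ ≥ 6/20 = 3/10.
For Fennica: gain 12, loss 14 per period, so δ ≥ 12/26 = 6/13.
The tighter constraint is Fennica's, so cooperation needs δ ≥ 6/13.

6/13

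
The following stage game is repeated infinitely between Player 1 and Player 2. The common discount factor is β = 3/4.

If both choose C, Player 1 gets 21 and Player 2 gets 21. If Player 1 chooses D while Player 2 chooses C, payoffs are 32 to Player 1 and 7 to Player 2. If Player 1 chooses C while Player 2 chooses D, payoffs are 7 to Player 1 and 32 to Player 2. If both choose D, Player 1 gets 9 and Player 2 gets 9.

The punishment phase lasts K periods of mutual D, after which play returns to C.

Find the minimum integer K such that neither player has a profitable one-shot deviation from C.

Need Σ_{k=1}^{K} β^k ≥ (32−21)/(21−9) = 0.9167 at β = 3/4.
At K = 1 the sum is 0.7500 < 0.9167; at K = 2 it is 1.3125 ≥ 0.9167.
So the minimum punishment length is K = 2.

2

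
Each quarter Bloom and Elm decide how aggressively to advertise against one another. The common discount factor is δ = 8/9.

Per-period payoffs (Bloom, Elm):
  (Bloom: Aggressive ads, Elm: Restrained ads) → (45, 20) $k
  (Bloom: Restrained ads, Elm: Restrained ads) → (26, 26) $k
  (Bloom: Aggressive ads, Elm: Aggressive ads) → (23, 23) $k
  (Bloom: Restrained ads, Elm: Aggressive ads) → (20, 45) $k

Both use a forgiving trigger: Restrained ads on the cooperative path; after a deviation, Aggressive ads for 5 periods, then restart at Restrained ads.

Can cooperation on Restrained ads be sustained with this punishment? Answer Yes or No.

IC: δ+…+δ^5 ≥ (45−26)/(26−23) = 19/3.
At δ = 8/9: partial sum = 3.5606 < 6.3333. Cooperation not sustainable.

No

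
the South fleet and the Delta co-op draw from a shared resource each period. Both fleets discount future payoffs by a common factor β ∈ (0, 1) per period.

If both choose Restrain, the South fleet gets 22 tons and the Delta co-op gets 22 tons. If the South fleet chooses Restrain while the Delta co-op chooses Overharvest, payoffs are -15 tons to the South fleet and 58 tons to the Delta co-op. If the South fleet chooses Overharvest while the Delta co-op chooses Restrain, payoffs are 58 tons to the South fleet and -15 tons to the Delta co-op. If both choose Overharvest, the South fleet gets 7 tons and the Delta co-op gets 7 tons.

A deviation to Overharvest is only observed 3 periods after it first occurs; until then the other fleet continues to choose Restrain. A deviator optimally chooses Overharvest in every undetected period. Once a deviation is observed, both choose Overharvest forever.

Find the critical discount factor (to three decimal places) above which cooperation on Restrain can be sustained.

0.890

The best deviation is to choose Overharvest for all 3 undetected periods, earning 58 each, then 7 forever once detected.
Deviation value: 58(1−β^3)/(1−β) + 7β^3/(1−β); cooperation value: 22/(1−β).
IC: 22 ≥ 58(1−β^3) + 7β^3 = 58 − 51β^3.
So β^3 ≥ 36/51 = 12/17, giving β ≥ (12/17)^(1/3) ≈ 0.890.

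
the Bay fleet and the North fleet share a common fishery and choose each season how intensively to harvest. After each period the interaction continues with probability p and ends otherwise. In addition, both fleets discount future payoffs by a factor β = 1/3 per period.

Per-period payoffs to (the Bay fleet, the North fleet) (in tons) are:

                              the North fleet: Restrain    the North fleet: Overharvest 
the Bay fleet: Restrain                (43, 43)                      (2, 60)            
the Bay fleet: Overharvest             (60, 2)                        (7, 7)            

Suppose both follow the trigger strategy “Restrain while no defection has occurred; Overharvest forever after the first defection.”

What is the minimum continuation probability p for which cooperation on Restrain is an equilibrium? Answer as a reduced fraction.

With continuation probability p and discount β, the effective per-period discount factor is βp.
Grim-trigger IC: βp ≥ (60−43)/(60−7) = 17/53.
So p ≥ (17/53)/(1/3) = 51/53.

51/53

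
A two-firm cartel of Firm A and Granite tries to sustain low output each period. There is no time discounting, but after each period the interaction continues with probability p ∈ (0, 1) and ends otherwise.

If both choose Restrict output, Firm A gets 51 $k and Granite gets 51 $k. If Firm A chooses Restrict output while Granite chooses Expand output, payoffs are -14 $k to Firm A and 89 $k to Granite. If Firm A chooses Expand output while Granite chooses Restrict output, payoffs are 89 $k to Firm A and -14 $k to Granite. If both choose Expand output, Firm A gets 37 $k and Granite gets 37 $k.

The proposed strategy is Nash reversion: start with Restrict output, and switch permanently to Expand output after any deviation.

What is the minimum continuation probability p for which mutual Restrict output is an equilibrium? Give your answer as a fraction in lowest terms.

19/26

With no time discounting, the continuation probability p plays the role of the discount factor.
Grim-trigger IC: 51/(1−p) ≥ 89 + 37p/(1−p) ⇒ p ≥ (89−51)/(89−37) = 19/26.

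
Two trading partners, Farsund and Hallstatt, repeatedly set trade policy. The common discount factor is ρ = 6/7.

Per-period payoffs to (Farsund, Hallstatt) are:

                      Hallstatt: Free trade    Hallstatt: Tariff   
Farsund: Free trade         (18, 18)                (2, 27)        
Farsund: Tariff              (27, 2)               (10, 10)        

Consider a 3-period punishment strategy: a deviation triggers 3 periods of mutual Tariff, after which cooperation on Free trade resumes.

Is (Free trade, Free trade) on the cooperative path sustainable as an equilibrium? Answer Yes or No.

Yes

Comparing payoff streams over the 4 periods until play realigns: cooperate → 18(1+ρ+…+ρ^3); deviate → 27 + 10(ρ+…+ρ^3).
Cooperation is sustained iff (18−10)(ρ+…+ρ^3) ≥ 27−18.
ρ+…+ρ^3 = 6/7·(1−(6/7)^3)/(1−6/7) = 2.2216, and (27−18)/(18−10) = 1.1250.
2.2216 ≥ 1.1250, so cooperation is sustainable.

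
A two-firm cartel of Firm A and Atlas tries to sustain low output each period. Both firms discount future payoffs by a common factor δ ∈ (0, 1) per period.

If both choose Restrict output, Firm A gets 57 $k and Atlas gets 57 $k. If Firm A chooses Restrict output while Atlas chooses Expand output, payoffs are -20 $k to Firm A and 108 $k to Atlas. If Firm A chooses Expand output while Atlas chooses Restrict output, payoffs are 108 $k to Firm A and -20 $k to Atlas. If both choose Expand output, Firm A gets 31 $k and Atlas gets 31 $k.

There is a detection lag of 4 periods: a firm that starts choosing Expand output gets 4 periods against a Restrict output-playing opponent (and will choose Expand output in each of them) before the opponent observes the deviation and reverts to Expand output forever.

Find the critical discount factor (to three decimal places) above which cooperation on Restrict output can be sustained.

Deviating for the 4 undetected periods gains 108−57 = 51 per period over cooperation, then loses 57−31 = 26 per period forever once punishment starts.
Gain: 51(1 + δ + … + δ^3); loss: 26·δ^4/(1−δ).
No profitable deviation ⇔ 51(1−δ^4) ≤ 26·δ^4, i.e. δ^4 ≥ 51/(51+26) = 51/77.
Hence δ ≥ (51/77)^(1/4) ≈ 0.902.

0.902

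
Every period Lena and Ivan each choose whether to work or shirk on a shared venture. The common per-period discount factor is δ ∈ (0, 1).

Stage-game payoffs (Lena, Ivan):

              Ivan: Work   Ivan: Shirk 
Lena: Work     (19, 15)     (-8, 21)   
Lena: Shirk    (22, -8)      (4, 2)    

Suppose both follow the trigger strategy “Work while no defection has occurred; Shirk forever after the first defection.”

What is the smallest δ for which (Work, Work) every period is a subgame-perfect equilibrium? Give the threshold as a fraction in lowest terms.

6/19

Lena's threshold: (22−19)/(22−4) = 1/6.
Ivan's threshold: (21−15)/(21−2) = 6/19.
1/6 < 6/19, so Ivan binds and δ* = 6/19.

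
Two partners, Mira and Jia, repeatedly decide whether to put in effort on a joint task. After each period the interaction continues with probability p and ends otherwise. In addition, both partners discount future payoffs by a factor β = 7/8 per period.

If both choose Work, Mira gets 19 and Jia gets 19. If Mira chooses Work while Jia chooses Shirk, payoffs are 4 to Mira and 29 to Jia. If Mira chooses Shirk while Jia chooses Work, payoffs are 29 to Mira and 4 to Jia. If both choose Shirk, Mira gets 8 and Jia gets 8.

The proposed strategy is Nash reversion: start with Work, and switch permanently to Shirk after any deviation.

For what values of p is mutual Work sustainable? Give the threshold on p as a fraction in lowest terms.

80/147

With continuation probability p and discount β, the effective per-period discount factor is βp.
Grim-trigger IC: βp ≥ (29−19)/(29−8) = 10/21.
So p ≥ (10/21)/(7/8) = 80/147.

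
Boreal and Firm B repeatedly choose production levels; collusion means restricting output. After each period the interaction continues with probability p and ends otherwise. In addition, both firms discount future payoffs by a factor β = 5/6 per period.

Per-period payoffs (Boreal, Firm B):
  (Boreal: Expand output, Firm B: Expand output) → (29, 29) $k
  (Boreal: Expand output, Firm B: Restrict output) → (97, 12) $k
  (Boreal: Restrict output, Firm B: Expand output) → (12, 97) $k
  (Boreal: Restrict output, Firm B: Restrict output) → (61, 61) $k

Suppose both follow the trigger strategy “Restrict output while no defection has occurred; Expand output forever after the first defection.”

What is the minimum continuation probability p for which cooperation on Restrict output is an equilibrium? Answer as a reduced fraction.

54/85

Expected continuation weight on next period's payoff is β·p = 5/6·p, which plays the role of the discount factor.
Cooperation requires 5/6·p ≥ (97−61)/(97−29) = 9/17, hence p ≥ 54/85.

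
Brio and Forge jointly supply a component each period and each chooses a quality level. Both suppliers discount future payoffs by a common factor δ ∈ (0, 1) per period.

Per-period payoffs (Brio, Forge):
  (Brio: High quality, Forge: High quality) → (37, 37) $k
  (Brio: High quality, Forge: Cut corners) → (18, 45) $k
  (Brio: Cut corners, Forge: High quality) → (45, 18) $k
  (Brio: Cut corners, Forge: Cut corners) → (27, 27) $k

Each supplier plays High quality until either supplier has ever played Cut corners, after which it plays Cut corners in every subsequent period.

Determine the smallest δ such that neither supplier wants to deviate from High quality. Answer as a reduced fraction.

4/9

37/(1−δ) ≥ 45 + 27δ/(1−δ)
37 ≥ 45 − 18δ
δ ≥ 8/18 = 4/9.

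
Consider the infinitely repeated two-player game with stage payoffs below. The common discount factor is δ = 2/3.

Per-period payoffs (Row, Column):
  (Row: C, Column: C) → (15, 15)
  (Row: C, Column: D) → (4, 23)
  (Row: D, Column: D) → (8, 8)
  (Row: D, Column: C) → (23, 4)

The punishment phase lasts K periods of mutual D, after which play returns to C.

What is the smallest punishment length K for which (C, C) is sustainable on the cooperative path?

3

IC: δ(1−δ^K)/(1−δ) ≥ (23−15)/(15−8) = 8/7.
With δ = 2/3: need 1 − δ^K ≥ 8/7·(1−2/3)/(2/3), i.e. δ^K ≤ 0.4286.
Since (2/3)^2 = 0.4444 and (2/3)^3 = 0.2963, the smallest such K is 3.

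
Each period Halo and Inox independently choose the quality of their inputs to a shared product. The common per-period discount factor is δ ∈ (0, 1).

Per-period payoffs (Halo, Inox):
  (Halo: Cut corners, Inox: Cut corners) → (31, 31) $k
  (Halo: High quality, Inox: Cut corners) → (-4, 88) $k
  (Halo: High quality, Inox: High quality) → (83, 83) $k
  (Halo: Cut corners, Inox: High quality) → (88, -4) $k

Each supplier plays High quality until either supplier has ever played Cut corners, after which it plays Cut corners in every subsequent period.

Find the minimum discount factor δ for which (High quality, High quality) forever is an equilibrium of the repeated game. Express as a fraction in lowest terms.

5/57

83/(1−δ) ≥ 88 + 31δ/(1−δ)
83 ≥ 88 − 57δ
δ ≥ 5/57.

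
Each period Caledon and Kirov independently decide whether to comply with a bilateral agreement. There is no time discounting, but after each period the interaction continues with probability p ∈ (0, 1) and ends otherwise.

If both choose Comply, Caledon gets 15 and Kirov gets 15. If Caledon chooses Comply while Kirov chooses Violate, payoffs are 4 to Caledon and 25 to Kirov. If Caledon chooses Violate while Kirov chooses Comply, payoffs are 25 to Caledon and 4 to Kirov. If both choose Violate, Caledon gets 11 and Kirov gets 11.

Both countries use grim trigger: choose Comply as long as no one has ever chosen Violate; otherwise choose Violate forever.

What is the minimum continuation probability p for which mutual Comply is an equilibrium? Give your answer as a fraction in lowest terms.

5/7

With no time discounting, the continuation probability p plays the role of the discount factor.
Grim-trigger IC: 15/(1−p) ≥ 25 + 11p/(1−p) ⇒ p ≥ (25−15)/(25−11) = 5/7.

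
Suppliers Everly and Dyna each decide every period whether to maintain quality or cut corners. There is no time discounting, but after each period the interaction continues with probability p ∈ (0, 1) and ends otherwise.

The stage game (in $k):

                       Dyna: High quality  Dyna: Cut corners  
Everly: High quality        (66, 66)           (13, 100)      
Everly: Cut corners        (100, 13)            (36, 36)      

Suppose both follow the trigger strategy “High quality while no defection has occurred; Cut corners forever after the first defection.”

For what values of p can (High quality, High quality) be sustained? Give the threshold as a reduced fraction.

Expected cooperation value is 66 + p·66 + p²·66 + … = 66/(1−p); deviation gives 100 + p·36/(1−p).
66 ≥ 100(1−p) + 36p ⇒ 64p ≥ 34 ⇒ p ≥ 34/64 = 17/32.

17/32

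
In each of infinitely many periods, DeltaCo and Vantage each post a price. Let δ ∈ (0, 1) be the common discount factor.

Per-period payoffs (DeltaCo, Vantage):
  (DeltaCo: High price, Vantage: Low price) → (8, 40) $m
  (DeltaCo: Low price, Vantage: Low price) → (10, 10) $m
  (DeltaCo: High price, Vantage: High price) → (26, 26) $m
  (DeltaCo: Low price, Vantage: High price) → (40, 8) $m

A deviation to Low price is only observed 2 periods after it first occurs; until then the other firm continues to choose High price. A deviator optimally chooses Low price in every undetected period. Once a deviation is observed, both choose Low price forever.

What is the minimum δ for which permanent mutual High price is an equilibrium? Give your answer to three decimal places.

A deviator earns 40 for 2 periods, then 10 forever; cooperating earns 26 forever. Multiplying the IC by (1−δ):
26 ≥ 40(1−δ^2) + 10δ^2, so 30·δ^2 ≥ 14 and δ^2 ≥ 7/15.
δ ≥ (7/15)^(1/2) ≈ 0.683.

0.683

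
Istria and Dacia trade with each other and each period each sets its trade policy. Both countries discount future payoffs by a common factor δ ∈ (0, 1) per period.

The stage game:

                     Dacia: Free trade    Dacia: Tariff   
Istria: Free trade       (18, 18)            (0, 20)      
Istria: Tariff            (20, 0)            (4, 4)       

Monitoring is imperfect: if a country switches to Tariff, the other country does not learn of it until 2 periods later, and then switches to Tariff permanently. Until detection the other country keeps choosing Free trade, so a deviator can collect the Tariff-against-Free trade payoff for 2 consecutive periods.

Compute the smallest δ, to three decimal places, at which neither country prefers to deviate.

The best deviation is to choose Tariff for all 2 undetected periods, earning 20 each, then 4 forever once detected.
Deviation value: 20(1−δ^2)/(1−δ) + 4δ^2/(1−δ); cooperation value: 18/(1−δ).
IC: 18 ≥ 20(1−δ^2) + 4δ^2 = 20 − 16δ^2.
So δ^2 ≥ 2/16 = 1/8, giving δ ≥ (1/8)^(1/2) ≈ 0.354.

0.354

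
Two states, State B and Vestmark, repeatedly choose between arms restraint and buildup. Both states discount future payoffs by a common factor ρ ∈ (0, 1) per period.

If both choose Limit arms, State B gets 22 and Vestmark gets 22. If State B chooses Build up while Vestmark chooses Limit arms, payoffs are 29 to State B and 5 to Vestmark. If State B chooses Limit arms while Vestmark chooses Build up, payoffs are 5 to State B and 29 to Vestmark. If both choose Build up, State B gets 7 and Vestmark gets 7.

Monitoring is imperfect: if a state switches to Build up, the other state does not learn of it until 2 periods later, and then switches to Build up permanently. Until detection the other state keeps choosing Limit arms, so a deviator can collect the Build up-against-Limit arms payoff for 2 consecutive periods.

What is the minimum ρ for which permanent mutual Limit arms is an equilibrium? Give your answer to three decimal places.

0.564

A deviator earns 29 for 2 periods, then 7 forever; cooperating earns 22 forever. Multiplying the IC by (1−ρ):
22 ≥ 29(1−ρ^2) + 7ρ^2, so 22·ρ^2 ≥ 7 and ρ^2 ≥ 7/22.
ρ ≥ (7/22)^(1/2) ≈ 0.564.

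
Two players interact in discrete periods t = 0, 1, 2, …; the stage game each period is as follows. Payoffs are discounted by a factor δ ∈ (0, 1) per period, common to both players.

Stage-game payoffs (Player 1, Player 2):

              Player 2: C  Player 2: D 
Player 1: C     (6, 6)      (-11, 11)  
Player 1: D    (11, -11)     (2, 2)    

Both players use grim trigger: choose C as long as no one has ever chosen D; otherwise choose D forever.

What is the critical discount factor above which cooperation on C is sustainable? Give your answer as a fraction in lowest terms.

5/9

Under grim trigger the critical discount factor is (T−C)/(T−P) with T = 11, C = 6, P = 2.
δ* = (11−6)/(11−2) = 5/9.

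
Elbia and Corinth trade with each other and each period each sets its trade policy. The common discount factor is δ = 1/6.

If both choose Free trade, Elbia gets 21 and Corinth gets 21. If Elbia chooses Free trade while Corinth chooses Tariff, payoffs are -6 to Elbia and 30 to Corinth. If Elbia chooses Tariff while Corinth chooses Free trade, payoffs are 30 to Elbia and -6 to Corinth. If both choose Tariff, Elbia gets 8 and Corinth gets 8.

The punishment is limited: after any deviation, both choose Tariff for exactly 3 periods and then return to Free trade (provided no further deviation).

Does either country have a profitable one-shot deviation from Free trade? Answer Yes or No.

Yes

Comparing payoff streams over the 4 periods until play realigns: cooperate → 21(1+δ+…+δ^3); deviate → 30 + 8(δ+…+δ^3).
Cooperation is sustained iff (21−8)(δ+…+δ^3) ≥ 30−21.
δ+…+δ^3 = 1/6·(1−(1/6)^3)/(1−1/6) = 0.1991, and (30−21)/(21−8) = 0.6923.
0.1991 < 0.6923, so cooperation is not sustainable.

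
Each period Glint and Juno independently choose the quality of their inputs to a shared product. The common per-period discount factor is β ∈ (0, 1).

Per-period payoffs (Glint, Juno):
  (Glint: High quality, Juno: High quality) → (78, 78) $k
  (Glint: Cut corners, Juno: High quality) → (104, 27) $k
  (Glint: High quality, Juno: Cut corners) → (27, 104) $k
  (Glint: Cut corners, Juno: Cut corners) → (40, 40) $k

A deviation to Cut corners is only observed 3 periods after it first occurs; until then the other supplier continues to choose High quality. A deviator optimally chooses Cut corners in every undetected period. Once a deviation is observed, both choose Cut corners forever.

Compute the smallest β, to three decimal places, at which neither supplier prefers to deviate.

0.741

A deviator earns 104 for 3 periods, then 40 forever; cooperating earns 78 forever. Multiplying the IC by (1−β):
78 ≥ 104(1−β^3) + 40β^3, so 64·β^3 ≥ 26 and β^3 ≥ 13/32.
β ≥ (13/32)^(1/3) ≈ 0.741.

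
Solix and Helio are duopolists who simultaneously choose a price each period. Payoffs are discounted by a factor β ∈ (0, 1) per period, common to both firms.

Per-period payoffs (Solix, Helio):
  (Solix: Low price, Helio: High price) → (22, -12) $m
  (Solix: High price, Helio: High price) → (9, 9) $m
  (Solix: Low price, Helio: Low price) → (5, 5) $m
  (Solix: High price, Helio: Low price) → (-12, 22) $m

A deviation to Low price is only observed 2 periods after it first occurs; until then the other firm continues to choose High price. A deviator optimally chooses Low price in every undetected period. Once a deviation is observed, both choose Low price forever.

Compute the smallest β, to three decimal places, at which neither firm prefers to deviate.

A deviator earns 22 for 2 periods, then 5 forever; cooperating earns 9 forever. Multiplying the IC by (1−β):
9 ≥ 22(1−β^2) + 5β^2, so 17·β^2 ≥ 13 and β^2 ≥ 13/17.
β ≥ (13/17)^(1/2) ≈ 0.874.

0.874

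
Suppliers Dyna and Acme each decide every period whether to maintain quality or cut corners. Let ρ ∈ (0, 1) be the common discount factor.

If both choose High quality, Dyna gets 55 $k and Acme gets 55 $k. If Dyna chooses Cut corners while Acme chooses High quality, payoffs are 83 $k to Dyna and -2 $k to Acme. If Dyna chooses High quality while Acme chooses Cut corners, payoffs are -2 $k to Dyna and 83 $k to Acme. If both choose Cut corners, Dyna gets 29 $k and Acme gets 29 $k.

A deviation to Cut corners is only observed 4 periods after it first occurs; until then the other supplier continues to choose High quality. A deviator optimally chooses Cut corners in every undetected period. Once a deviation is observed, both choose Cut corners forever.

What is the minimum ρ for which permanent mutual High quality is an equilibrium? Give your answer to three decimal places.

0.849

Deviating for the 4 undetected periods gains 83−55 = 28 per period over cooperation, then loses 55−29 = 26 per period forever once punishment starts.
Gain: 28(1 + ρ + … + ρ^3); loss: 26·ρ^4/(1−ρ).
No profitable deviation ⇔ 28(1−ρ^4) ≤ 26·ρ^4, i.e. ρ^4 ≥ 28/(28+26) = 14/27.
Hence ρ ≥ (14/27)^(1/4) ≈ 0.849.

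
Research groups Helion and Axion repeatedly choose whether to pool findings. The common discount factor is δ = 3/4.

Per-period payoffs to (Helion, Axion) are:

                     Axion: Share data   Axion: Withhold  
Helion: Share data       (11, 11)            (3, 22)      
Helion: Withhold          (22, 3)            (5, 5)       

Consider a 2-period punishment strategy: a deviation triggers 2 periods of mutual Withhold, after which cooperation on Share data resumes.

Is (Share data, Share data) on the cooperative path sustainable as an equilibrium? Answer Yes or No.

Comparing payoff streams over the 3 periods until play realigns: cooperate → 11(1+δ+…+δ^2); deviate → 22 + 5(δ+…+δ^2).
Cooperation is sustained iff (11−5)(δ+…+δ^2) ≥ 22−11.
δ+…+δ^2 = 3/4·(1−(3/4)^2)/(1−3/4) = 1.3125, and (22−11)/(11−5) = 1.8333.
1.3125 < 1.8333, so cooperation is not sustainable.

No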